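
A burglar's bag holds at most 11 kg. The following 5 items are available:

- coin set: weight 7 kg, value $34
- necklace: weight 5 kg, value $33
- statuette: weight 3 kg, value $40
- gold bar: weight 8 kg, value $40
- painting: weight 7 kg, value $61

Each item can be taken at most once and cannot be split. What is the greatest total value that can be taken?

This is a 0/1 knapsack; check combinations near the capacity.
- statuette+painting: weight 3+7=10, value 40+61=101
- statuette+gold bar: weight 3+8=11, value 40+40=80
- coin set+statuette: weight 7+3=10, value 34+40=74
- necklace+statuette: weight 5+3=8, value 33+40=73
Best: $101.

$101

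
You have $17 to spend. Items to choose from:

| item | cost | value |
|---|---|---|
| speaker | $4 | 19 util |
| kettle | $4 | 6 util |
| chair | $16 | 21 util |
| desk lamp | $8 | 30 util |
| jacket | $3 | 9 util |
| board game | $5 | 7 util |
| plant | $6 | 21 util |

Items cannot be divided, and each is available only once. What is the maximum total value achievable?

60 util

This is a 0/1 knapsack; check combinations near the capacity.
- desk lamp+jacket+plant: cost 8+3+6=17, value 30+9+21=60
- speaker+desk lamp+jacket: cost 4+8+3=15, value 19+30+9=58
- speaker+desk lamp+board game: cost 4+8+5=17, value 19+30+7=56
- speaker+kettle+desk lamp: cost 4+4+8=16, value 19+6+30=55
Best: 60 util.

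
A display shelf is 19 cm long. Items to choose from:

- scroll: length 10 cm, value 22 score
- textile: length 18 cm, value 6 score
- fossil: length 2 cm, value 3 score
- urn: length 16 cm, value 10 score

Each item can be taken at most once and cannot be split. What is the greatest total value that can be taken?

25 score

This is a 0/1 knapsack; check combinations near the capacity.
- scroll+fossil: length 10+2=12, value 22+3=25
- scroll: length 10, value 22
- fossil+urn: length 2+16=18, value 3+10=13
Best: 25 score.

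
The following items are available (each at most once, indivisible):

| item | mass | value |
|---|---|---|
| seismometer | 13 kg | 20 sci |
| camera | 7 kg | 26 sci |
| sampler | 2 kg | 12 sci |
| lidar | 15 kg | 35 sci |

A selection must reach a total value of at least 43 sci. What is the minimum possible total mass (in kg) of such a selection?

Subsets with value ≥ 43, sorted by total mass:
- sampler+lidar: mass 17, value 47
- seismometer+camera: mass 20, value 46
- camera+lidar: mass 22, value 61
Minimum mass: 17 kg.

17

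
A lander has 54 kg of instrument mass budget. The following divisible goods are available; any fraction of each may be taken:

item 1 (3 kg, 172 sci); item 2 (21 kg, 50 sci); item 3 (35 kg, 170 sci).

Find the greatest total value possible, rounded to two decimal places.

380.10

Take in order of value per unit:
- item 1 (172/3 per unit): all 3 → value 172, running total 172.00
- item 3 (170/35 per unit): all 35 → value 170, running total 342.00
- item 2 (50/21 per unit): 16 of 21 → value 16×50/21 = 38.0952, running total 380.10
Total 380.10.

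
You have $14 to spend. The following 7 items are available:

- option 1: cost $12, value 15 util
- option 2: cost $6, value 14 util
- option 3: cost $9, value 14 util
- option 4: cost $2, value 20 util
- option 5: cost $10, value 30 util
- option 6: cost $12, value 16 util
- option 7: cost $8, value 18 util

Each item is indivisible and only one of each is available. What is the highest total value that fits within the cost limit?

50 util

This is a 0/1 knapsack; check combinations near the capacity.
- option 4+option 5: cost 2+10=12, value 20+30=50
- option 4+option 7: cost 2+8=10, value 20+18=38
- option 4+option 6: cost 2+12=14, value 20+16=36
Best: 50 util.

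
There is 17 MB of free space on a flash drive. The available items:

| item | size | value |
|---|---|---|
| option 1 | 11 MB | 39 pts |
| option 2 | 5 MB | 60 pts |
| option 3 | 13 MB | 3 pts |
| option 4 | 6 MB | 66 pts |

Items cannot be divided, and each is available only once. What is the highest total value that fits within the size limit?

Check high-value combinations within 17 MB:
- option 2+option 4: size 5+6=11, value 60+66=126
- option 1+option 4: size 11+6=17, value 39+66=105
- option 1+option 2: size 11+5=16, value 39+60=99
- option 4: size 6, value 66
- option 2: size 5, value 60
Best: 126 pts.

126 pts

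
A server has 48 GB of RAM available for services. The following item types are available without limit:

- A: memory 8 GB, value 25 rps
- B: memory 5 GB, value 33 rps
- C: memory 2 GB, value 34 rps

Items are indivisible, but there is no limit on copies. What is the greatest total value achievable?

816 rps

Best value-per-unit is C at 34/2, and filling with it alone uses memory 24×2=48. No mix of the others beats 24×34 = 816.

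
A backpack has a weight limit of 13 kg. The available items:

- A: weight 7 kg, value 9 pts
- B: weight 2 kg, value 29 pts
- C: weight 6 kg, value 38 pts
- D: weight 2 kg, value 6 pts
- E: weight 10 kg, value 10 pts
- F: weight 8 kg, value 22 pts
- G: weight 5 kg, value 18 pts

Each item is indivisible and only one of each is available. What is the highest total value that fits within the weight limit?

Check high-value combinations within 13 kg:
- B+C+G: weight 2+6+5=13, value 29+38+18=85
- B+C+D: weight 2+6+2=10, value 29+38+6=73
- B+C: weight 2+6=8, value 29+38=67
- C+D+G: weight 6+2+5=13, value 38+6+18=62
- B+D+F: weight 2+2+8=12, value 29+6+22=57
Best: 85 pts.

85 pts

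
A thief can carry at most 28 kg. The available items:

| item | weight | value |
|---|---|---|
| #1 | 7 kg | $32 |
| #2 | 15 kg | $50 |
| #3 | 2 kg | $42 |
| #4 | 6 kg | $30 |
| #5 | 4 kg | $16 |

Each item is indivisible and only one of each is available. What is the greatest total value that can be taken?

Check high-value combinations within 28 kg:
- #1+#2+#3+#5: weight 7+15+2+4=28, value 32+50+42+16=140
- #2+#3+#4+#5: weight 15+2+6+4=27, value 50+42+30+16=138
- #1+#2+#3: weight 7+15+2=24, value 32+50+42=124
- #2+#3+#4: weight 15+2+6=23, value 50+42+30=122
- #1+#3+#4+#5: weight 7+2+6+4=19, value 32+42+30+16=120
Best: $140.

$140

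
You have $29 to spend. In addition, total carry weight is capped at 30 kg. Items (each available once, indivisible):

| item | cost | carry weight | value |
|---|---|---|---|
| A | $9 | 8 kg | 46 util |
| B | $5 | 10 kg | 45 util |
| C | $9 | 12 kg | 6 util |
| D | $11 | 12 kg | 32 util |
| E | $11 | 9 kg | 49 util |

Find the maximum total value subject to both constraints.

140 util

Feasible sets respecting both limits:
- A+B+E: cost 25, carry weight 27, value 140
- A+B+D: cost 25, carry weight 30, value 123
- A+C+E: cost 29, carry weight 29, value 101
- A+B+C: cost 23, carry weight 30, value 97
Best: 140 util.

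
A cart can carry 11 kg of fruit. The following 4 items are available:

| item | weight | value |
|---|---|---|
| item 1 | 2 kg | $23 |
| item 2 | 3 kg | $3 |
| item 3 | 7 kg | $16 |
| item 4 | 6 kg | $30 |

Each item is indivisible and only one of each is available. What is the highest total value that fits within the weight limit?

$56

This is a 0/1 knapsack; check combinations near the capacity.
- item 1+item 2+item 4: weight 2+3+6=11, value 23+3+30=56
- item 1+item 4: weight 2+6=8, value 23+30=53
- item 1+item 3: weight 2+7=9, value 23+16=39
- item 2+item 4: weight 3+6=9, value 3+30=33
Best: $56.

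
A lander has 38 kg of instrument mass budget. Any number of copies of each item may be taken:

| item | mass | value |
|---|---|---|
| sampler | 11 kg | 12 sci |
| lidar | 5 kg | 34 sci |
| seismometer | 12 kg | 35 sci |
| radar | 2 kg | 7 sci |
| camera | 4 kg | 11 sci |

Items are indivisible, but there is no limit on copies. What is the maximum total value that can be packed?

Best value-per-unit is lidar at 34/5; filling with it alone gives 7×34 = 238.
Optimal mix: 7×lidar + 1×radar → mass 37, value 245.

245 sci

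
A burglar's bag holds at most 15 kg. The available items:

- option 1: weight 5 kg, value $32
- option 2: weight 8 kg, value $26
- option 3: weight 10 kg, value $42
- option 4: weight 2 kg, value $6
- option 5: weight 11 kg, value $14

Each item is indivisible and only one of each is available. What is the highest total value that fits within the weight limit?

Check high-value combinations within 15 kg:
- option 1+option 3: weight 5+10=15, value 32+42=74
- option 1+option 2+option 4: weight 5+8+2=15, value 32+26+6=64
- option 1+option 2: weight 5+8=13, value 32+26=58
- option 3+option 4: weight 10+2=12, value 42+6=48
- option 3: weight 10, value 42
Best: $74.

$74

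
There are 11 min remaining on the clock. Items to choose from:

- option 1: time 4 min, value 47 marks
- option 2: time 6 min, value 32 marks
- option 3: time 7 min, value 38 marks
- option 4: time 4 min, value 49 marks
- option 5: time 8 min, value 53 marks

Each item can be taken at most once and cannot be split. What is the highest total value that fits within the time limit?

Check high-value combinations within 11 min:
- option 1+option 4: time 4+4=8, value 47+49=96
- option 3+option 4: time 7+4=11, value 38+49=87
- option 1+option 3: time 4+7=11, value 47+38=85
- option 2+option 4: time 6+4=10, value 32+49=81
- option 1+option 2: time 4+6=10, value 47+32=79
Best: 96 marks.

96 marks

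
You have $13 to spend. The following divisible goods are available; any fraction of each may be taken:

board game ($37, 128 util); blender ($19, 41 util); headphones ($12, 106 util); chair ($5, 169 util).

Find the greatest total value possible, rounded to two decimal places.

Take in order of value per unit:
- chair (169/5 per unit): all 5 → value 169, running total 169.00
- headphones (106/12 per unit): 8 of 12 → value 8×106/12 = 70.6667, running total 239.67
Total 239.67.

239.67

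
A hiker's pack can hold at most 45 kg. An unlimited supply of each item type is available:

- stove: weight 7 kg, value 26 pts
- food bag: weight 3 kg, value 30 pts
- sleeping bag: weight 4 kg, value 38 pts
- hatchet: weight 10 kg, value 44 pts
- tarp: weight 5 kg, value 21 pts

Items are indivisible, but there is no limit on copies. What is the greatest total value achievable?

450 pts

Best value-per-unit is food bag at 30/3, and filling with it alone uses weight 15×3=45. No mix of the others beats 15×30 = 450.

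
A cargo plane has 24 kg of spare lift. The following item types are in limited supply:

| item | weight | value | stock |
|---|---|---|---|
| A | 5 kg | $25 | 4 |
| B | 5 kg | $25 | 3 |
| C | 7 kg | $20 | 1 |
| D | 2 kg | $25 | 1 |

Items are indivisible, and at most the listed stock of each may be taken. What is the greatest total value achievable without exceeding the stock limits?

$125

Top feasible selections:
- 1×A + 3×B + 1×D: weight 22, value 125
- 2×A + 2×B + 1×D: weight 22, value 125
- 3×A + 1×B + 1×D: weight 22, value 125
- 4×A + 1×D: weight 22, value 125
Best: $125.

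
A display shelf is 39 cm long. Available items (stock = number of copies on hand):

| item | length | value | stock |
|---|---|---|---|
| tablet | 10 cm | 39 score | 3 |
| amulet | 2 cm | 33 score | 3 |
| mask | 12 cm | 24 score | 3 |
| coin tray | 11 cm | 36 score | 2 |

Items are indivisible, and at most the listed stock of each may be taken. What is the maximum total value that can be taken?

Best selections within length 39 and stock limits:
- 3×tablet + 3×amulet: length 36, value 216
- 2×tablet + 3×amulet + 1×coin tray: length 37, value 213
- 1×tablet + 3×amulet + 2×coin tray: length 38, value 210
Best: 216 score.

216 score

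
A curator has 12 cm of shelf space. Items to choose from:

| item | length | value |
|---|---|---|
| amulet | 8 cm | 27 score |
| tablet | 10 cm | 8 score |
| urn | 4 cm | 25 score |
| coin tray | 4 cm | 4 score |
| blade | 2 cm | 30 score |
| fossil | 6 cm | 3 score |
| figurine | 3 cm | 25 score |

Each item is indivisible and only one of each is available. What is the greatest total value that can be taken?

Check high-value combinations within 12 cm:
- urn+blade+figurine: length 4+2+3=9, value 25+30+25=80
- coin tray+blade+figurine: length 4+2+3=9, value 4+30+25=59
- urn+coin tray+blade: length 4+4+2=10, value 25+4+30=59
- blade+fossil+figurine: length 2+6+3=11, value 30+3+25=58
Best: 80 score.

80 score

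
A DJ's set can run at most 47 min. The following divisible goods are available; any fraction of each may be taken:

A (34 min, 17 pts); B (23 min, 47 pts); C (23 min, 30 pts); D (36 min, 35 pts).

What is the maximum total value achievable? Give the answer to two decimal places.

Take in order of value per unit:
- B (47/23 per unit): all 23 → value 47, running total 47.00
- C (30/23 per unit): all 23 → value 30, running total 77.00
- D (35/36 per unit): 1 of 36 → value 1×35/36 = 0.9722, running total 77.97
Total 77.97.

77.97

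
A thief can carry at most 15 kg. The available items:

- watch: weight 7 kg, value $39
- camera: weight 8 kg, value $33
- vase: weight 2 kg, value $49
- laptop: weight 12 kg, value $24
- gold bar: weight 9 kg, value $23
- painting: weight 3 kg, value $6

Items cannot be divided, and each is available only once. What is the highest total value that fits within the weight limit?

Check high-value combinations within 15 kg:
- watch+vase+painting: weight 7+2+3=12, value 39+49+6=94
- watch+vase: weight 7+2=9, value 39+49=88
- camera+vase+painting: weight 8+2+3=13, value 33+49+6=88
- camera+vase: weight 8+2=10, value 33+49=82
Best: $94.

$94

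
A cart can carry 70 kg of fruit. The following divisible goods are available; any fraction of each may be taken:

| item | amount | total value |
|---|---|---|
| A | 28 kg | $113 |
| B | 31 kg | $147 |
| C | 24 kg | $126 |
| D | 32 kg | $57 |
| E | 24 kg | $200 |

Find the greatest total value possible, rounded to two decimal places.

430.32

Take in order of value per unit:
- E (200/24 per unit): all 24 → value 200, running total 200.00
- C (126/24 per unit): all 24 → value 126, running total 326.00
- B (147/31 per unit): 22 of 31 → value 22×147/31 = 104.3226, running total 430.32
Total 430.32.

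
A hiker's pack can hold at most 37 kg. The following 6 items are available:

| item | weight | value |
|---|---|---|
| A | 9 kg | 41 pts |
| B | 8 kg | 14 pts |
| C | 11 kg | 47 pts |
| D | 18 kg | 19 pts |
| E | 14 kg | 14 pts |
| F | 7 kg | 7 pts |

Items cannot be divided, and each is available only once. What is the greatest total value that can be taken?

109 pts

Check high-value combinations within 37 kg:
- A+B+C+F: weight 9+8+11+7=35, value 41+14+47+7=109
- A+B+C: weight 9+8+11=28, value 41+14+47=102
- A+C+E: weight 9+11+14=34, value 41+47+14=102
Best: 109 pts.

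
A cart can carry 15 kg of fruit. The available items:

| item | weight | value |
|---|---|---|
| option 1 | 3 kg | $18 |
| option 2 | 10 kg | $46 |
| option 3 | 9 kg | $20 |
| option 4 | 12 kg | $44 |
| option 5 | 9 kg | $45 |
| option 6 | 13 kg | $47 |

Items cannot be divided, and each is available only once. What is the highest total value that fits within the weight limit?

$64

Check high-value combinations within 15 kg:
- option 1+option 2: weight 3+10=13, value 18+46=64
- option 1+option 5: weight 3+9=12, value 18+45=63
- option 1+option 4: weight 3+12=15, value 18+44=62
- option 6: weight 13, value 47
Best: $64.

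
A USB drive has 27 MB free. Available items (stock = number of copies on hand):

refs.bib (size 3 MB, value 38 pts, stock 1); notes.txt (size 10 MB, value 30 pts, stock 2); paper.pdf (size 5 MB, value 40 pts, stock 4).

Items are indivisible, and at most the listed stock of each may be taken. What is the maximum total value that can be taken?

198 pts

Best selections within size 27 and stock limits:
- 1×refs.bib + 4×paper.pdf: size 23, value 198
- 4×paper.pdf: size 20, value 160
- 1×refs.bib + 3×paper.pdf: size 18, value 158
Best: 198 pts.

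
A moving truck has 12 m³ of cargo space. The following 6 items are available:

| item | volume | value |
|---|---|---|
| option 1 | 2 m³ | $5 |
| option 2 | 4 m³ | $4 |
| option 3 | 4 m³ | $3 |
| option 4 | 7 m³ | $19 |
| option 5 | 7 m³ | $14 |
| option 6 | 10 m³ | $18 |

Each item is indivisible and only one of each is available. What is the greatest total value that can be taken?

This is a 0/1 knapsack; check combinations near the capacity.
- option 1+option 4: volume 2+7=9, value 5+19=24
- option 2+option 4: volume 4+7=11, value 4+19=23
- option 1+option 6: volume 2+10=12, value 5+18=23
- option 3+option 4: volume 4+7=11, value 3+19=22
- option 4: volume 7, value 19
Best: $24.

$24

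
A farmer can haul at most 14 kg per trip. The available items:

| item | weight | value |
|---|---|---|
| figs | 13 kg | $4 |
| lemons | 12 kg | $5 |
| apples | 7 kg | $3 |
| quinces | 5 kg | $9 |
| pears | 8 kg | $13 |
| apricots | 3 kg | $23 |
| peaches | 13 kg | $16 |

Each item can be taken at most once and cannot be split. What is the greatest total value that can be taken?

$36

Check high-value combinations within 14 kg:
- pears+apricots: weight 8+3=11, value 13+23=36
- quinces+apricots: weight 5+3=8, value 9+23=32
- apples+apricots: weight 7+3=10, value 3+23=26
- apricots: weight 3, value 23
Best: $36.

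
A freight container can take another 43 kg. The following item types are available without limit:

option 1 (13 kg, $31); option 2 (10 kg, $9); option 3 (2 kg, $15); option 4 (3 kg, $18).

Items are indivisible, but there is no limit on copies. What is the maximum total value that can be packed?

$318

Best value-per-unit is option 3 at 15/2; filling with it alone gives 21×15 = 315.
Optimal mix: 20×option 3 + 1×option 4 → weight 43, value 318.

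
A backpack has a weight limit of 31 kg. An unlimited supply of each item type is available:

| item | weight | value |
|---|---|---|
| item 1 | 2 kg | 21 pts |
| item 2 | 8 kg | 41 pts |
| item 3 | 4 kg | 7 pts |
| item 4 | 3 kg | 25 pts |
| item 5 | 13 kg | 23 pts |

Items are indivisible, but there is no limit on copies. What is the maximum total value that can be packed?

Best value-per-unit is item 1 at 21/2; filling with it alone gives 15×21 = 315.
Optimal mix: 14×item 1 + 1×item 4 → weight 31, value 319.

319 pts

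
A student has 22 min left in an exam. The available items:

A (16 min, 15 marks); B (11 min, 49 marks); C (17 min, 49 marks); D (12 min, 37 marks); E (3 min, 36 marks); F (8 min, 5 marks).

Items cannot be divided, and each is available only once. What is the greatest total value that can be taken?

This is a 0/1 knapsack; check combinations near the capacity.
- B+E+F: time 11+3+8=22, value 49+36+5=90
- B+E: time 11+3=14, value 49+36=85
- C+E: time 17+3=20, value 49+36=85
- D+E: time 12+3=15, value 37+36=73
- B+F: time 11+8=19, value 49+5=54
Best: 90 marks.

90 marks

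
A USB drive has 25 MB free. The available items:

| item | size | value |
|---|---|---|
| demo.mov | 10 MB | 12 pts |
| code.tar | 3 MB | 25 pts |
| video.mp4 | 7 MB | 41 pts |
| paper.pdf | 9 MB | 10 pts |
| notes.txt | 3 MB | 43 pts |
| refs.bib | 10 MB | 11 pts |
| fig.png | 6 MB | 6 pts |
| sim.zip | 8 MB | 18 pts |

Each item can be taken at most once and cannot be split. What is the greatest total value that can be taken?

127 pts

Check high-value combinations within 25 MB:
- code.tar+video.mp4+notes.txt+sim.zip: size 3+7+3+8=21, value 25+41+43+18=127
- demo.mov+code.tar+video.mp4+notes.txt: size 10+3+7+3=23, value 12+25+41+43=121
- code.tar+video.mp4+notes.txt+refs.bib: size 3+7+3+10=23, value 25+41+43+11=120
- code.tar+video.mp4+paper.pdf+notes.txt: size 3+7+9+3=22, value 25+41+10+43=119
Best: 127 pts.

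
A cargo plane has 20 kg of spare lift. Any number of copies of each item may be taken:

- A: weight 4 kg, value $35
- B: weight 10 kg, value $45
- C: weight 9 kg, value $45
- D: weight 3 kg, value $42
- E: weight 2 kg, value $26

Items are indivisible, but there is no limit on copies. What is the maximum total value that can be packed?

$278

Best value-per-unit is D at 42/3; filling with it alone gives 6×42 = 252.
Optimal mix: 6×D + 1×E → weight 20, value 278.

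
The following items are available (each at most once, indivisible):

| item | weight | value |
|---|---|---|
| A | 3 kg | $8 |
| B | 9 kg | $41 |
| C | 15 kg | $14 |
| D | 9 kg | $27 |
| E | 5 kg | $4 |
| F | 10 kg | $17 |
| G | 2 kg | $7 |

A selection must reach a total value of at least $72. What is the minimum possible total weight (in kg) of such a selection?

Subsets with value ≥ 72, sorted by total weight:
- B+D+G: weight 20, value 75
- A+B+D: weight 21, value 76
- A+B+D+G: weight 23, value 83
Minimum weight: 20 kg.

20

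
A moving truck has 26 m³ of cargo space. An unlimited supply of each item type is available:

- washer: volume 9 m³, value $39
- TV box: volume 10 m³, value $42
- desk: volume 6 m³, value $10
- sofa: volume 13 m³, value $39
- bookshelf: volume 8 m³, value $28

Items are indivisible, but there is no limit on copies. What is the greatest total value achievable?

Best value-per-unit is washer at 39/9; filling with it alone gives 2×39 = 78.
Optimal mix: 2×washer + 1×bookshelf → volume 26, value 106.

$106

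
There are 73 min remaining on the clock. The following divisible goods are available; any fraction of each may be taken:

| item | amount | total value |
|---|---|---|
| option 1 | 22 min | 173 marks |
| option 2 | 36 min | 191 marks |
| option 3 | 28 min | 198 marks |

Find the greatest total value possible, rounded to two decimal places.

Take in order of value per unit:
- option 1 (173/22 per unit): all 22 → value 173, running total 173.00
- option 3 (198/28 per unit): all 28 → value 198, running total 371.00
- option 2 (191/36 per unit): 23 of 36 → value 23×191/36 = 122.0278, running total 493.03
Total 493.03.

493.03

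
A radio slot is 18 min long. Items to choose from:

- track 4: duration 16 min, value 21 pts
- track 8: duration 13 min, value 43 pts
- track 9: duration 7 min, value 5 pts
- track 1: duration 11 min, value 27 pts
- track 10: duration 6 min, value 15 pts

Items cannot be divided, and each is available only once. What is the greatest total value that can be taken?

43 pts

Check high-value combinations within 18 min:
- track 8: duration 13, value 43
- track 1+track 10: duration 11+6=17, value 27+15=42
- track 9+track 1: duration 7+11=18, value 5+27=32
- track 1: duration 11, value 27
- track 4: duration 16, value 21
Best: 43 pts.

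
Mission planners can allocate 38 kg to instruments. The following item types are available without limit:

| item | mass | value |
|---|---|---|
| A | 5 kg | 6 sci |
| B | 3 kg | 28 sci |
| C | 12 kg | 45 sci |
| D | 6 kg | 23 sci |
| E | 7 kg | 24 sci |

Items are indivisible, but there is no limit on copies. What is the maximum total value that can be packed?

336 sci

Best value-per-unit is B at 28/3, and filling with it alone uses mass 12×3=36. No mix of the others beats 12×28 = 336.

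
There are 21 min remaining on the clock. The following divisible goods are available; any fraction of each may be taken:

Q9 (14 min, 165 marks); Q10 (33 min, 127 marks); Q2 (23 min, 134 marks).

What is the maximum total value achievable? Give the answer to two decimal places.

Take in order of value per unit:
- Q9 (165/14 per unit): all 14 → value 165, running total 165.00
- Q2 (134/23 per unit): 7 of 23 → value 7×134/23 = 40.7826, running total 205.78
Total 205.78.

205.78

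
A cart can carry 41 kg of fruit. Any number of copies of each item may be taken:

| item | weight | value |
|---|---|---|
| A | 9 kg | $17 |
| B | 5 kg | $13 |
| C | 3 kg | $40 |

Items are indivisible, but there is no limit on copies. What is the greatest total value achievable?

$520

Best value-per-unit is C at 40/3, and filling with it alone uses weight 13×3=39. No mix of the others beats 13×40 = 520.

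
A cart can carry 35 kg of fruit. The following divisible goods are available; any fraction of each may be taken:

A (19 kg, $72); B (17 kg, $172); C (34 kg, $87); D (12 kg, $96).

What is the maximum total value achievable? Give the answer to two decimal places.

290.74

Take in order of value per unit:
- B (172/17 per unit): all 17 → value 172, running total 172.00
- D (96/12 per unit): all 12 → value 96, running total 268.00
- A (72/19 per unit): 6 of 19 → value 6×72/19 = 22.7368, running total 290.74
Total 290.74.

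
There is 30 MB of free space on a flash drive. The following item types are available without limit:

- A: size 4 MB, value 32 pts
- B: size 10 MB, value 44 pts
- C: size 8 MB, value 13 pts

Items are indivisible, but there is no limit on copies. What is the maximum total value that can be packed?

224 pts

Best value-per-unit is A at 32/4, and filling with it alone uses size 7×4=28. No mix of the others beats 7×32 = 224.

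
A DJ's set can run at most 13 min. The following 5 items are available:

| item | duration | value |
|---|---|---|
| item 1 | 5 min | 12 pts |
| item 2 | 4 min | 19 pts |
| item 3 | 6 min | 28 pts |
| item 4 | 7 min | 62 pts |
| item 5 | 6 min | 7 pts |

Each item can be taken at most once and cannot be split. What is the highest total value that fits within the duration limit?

Check high-value combinations within 13 min:
- item 3+item 4: duration 6+7=13, value 28+62=90
- item 2+item 4: duration 4+7=11, value 19+62=81
- item 1+item 4: duration 5+7=12, value 12+62=74
Best: 90 pts.

90 pts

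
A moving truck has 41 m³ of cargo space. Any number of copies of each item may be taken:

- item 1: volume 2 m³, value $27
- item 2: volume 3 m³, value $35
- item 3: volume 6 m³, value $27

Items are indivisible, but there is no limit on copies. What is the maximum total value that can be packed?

$548

Best value-per-unit is item 1 at 27/2; filling with it alone gives 20×27 = 540.
Optimal mix: 19×item 1 + 1×item 2 → volume 41, value 548.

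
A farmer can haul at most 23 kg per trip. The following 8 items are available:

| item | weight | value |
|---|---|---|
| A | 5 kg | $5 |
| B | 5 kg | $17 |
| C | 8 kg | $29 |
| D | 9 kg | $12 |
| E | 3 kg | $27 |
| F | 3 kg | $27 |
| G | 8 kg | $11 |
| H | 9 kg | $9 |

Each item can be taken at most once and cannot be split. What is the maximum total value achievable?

$100

This is a 0/1 knapsack; check combinations near the capacity.
- B+C+E+F: weight 5+8+3+3=19, value 17+29+27+27=100
- C+D+E+F: weight 8+9+3+3=23, value 29+12+27+27=95
- C+E+F+G: weight 8+3+3+8=22, value 29+27+27+11=94
- C+E+F+H: weight 8+3+3+9=23, value 29+27+27+9=92
- A+C+E+F: weight 5+8+3+3=19, value 5+29+27+27=88
Best: $100.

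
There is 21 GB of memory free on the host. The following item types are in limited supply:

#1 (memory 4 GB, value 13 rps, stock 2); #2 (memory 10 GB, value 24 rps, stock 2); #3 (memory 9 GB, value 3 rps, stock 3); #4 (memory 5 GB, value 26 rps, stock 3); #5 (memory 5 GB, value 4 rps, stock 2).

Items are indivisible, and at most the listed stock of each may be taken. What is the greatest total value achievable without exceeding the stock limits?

91 rps

Best selections within memory 21 and stock limits:
- 1×#1 + 3×#4: memory 19, value 91
- 3×#4 + 1×#5: memory 20, value 82
- 3×#4: memory 15, value 78
- 2×#1 + 2×#4: memory 18, value 78
Best: 91 rps.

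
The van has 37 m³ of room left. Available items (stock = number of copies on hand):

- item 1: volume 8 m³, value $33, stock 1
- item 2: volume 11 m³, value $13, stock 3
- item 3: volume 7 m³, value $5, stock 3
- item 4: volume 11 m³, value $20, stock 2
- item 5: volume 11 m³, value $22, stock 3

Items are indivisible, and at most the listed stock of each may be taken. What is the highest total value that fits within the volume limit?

$82

Top feasible selections:
- 1×item 1 + 1×item 3 + 2×item 5: volume 37, value 82
- 1×item 1 + 1×item 3 + 1×item 4 + 1×item 5: volume 37, value 80
- 1×item 1 + 1×item 3 + 2×item 4: volume 37, value 78
- 1×item 1 + 2×item 5: volume 30, value 77
Best: $82.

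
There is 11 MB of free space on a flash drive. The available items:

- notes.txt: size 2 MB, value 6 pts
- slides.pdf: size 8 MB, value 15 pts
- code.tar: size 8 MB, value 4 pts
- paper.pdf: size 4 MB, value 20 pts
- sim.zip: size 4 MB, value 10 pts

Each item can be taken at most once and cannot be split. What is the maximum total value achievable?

Check high-value combinations within 11 MB:
- notes.txt+paper.pdf+sim.zip: size 2+4+4=10, value 6+20+10=36
- paper.pdf+sim.zip: size 4+4=8, value 20+10=30
- notes.txt+paper.pdf: size 2+4=6, value 6+20=26
- notes.txt+slides.pdf: size 2+8=10, value 6+15=21
- paper.pdf: size 4, value 20
Best: 36 pts.

36 pts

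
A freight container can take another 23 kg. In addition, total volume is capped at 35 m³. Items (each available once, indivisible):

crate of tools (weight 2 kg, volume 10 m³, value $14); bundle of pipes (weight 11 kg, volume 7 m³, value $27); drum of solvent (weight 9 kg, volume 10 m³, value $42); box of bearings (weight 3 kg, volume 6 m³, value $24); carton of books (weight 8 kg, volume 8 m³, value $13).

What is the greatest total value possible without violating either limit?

Feasible sets respecting both limits:
- bundle of pipes+drum of solvent+box of bearings: weight 23, volume 23, value 93
- crate of tools+drum of solvent+box of bearings+carton of books: weight 22, volume 34, value 93
- crate of tools+bundle of pipes+drum of solvent: weight 22, volume 27, value 83
Best: $93.

$93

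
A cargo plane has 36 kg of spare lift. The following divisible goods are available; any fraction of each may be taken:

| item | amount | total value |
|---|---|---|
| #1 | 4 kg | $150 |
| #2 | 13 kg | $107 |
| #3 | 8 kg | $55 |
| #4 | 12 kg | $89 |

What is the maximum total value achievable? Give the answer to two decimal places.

Take in order of value per unit:
- #1 (150/4 per unit): all 4 → value 150, running total 150.00
- #2 (107/13 per unit): all 13 → value 107, running total 257.00
- #4 (89/12 per unit): all 12 → value 89, running total 346.00
- #3 (55/8 per unit): 7 of 8 → value 7×55/8 = 48.1250, running total 394.13
Total 394.13.

394.13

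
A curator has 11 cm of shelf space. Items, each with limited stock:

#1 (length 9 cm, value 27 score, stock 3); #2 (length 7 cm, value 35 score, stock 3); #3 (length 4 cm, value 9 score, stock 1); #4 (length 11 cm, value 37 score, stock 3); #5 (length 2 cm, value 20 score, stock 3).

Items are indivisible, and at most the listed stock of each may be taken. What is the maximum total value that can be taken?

Top feasible selections:
- 1×#2 + 2×#5: length 11, value 75
- 1×#3 + 3×#5: length 10, value 69
Best: 75 score.

75 score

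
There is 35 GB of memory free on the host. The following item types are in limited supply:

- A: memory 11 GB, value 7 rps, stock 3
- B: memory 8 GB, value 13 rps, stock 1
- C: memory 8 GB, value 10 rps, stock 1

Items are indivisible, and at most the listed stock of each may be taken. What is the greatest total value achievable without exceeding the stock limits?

30 rps

Best selections within memory 35 and stock limits:
- 1×A + 1×B + 1×C: memory 27, value 30
- 2×A + 1×B: memory 30, value 27
- 2×A + 1×C: memory 30, value 24
Best: 30 rps.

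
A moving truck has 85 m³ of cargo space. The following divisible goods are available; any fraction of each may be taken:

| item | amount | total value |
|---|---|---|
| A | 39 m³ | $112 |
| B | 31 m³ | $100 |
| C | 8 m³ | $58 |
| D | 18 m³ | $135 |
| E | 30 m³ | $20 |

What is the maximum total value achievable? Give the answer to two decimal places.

373.41

Take in order of value per unit:
- D (135/18 per unit): all 18 → value 135, running total 135.00
- C (58/8 per unit): all 8 → value 58, running total 193.00
- B (100/31 per unit): all 31 → value 100, running total 293.00
- A (112/39 per unit): 28 of 39 → value 28×112/39 = 80.4103, running total 373.41
Total 373.41.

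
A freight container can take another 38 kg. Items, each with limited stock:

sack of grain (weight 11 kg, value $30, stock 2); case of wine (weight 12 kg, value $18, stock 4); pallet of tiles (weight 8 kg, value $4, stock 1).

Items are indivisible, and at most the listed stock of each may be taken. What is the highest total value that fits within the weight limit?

Best selections within weight 38 and stock limits:
- 2×sack of grain + 1×case of wine: weight 34, value 78
- 1×sack of grain + 2×case of wine: weight 35, value 66
Best: $78.

$78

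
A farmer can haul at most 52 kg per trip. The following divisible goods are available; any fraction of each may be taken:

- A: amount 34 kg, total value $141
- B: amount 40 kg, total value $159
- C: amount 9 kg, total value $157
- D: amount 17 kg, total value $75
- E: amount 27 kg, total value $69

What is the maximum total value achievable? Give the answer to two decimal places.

Take in order of value per unit:
- C (157/9 per unit): all 9 → value 157, running total 157.00
- D (75/17 per unit): all 17 → value 75, running total 232.00
- A (141/34 per unit): 26 of 34 → value 26×141/34 = 107.8235, running total 339.82
Total 339.82.

339.82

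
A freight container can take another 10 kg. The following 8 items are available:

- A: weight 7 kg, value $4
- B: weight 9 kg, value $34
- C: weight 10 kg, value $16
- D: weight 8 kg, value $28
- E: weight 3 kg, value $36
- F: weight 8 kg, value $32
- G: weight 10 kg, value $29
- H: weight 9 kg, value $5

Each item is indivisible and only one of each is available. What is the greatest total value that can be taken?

Check high-value combinations within 10 kg:
- A+E: weight 7+3=10, value 4+36=40
- E: weight 3, value 36
- B: weight 9, value 34
- F: weight 8, value 32
- G: weight 10, value 29
Best: $40.

$40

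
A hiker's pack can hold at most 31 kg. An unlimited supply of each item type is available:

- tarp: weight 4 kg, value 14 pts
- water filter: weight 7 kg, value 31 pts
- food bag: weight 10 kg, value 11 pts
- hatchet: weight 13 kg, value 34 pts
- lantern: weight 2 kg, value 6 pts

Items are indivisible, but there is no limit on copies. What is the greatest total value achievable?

Best value-per-unit is water filter at 31/7; filling with it alone gives 4×31 = 124.
Optimal mix: 4×water filter + 1×lantern → weight 30, value 130.

130 pts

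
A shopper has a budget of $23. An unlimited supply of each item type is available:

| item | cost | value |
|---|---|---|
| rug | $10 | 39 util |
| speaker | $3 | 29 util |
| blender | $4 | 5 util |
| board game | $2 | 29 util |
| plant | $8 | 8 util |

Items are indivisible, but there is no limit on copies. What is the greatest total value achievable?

319 util

Best value-per-unit is board game at 29/2; filling with it alone gives 11×29 = 319.
Optimal mix: 1×speaker + 10×board game → cost 23, value 319.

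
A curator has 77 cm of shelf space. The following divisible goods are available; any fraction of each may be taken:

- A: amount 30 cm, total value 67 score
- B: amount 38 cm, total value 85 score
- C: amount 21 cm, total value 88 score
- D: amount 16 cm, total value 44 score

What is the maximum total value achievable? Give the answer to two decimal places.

Take in order of value per unit:
- C (88/21 per unit): all 21 → value 88, running total 88.00
- D (44/16 per unit): all 16 → value 44, running total 132.00
- B (85/38 per unit): all 38 → value 85, running total 217.00
- A (67/30 per unit): 2 of 30 → value 2×67/30 = 4.4667, running total 221.47
Total 221.47.

221.47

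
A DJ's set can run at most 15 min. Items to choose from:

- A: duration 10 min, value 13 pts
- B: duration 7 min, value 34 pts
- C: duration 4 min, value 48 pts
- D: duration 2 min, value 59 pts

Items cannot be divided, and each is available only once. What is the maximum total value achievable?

Check high-value combinations within 15 min:
- B+C+D: duration 7+4+2=13, value 34+48+59=141
- C+D: duration 4+2=6, value 48+59=107
- B+D: duration 7+2=9, value 34+59=93
Best: 141 pts.

141 pts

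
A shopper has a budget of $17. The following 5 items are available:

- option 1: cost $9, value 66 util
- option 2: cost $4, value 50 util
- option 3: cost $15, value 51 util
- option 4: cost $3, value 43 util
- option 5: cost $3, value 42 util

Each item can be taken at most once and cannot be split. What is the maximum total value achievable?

159 util

Check high-value combinations within $17:
- option 1+option 2+option 4: cost 9+4+3=16, value 66+50+43=159
- option 1+option 2+option 5: cost 9+4+3=16, value 66+50+42=158
- option 1+option 4+option 5: cost 9+3+3=15, value 66+43+42=151
- option 2+option 4+option 5: cost 4+3+3=10, value 50+43+42=135
Best: 159 util.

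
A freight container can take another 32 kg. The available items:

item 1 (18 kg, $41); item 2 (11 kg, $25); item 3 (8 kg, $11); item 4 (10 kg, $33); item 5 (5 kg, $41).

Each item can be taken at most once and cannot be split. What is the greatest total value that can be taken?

$99

This is a 0/1 knapsack; check combinations near the capacity.
- item 2+item 4+item 5: weight 11+10+5=26, value 25+33+41=99
- item 1+item 3+item 5: weight 18+8+5=31, value 41+11+41=93
- item 3+item 4+item 5: weight 8+10+5=23, value 11+33+41=85
- item 1+item 5: weight 18+5=23, value 41+41=82
Best: $99.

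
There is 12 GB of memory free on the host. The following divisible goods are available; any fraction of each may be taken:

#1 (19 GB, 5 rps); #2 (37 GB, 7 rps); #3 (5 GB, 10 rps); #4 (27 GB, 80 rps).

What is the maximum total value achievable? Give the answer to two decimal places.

35.56

Take in order of value per unit:
- #4 (80/27 per unit): 12 of 27 → value 12×80/27 = 35.5556, running total 35.56
Total 35.56.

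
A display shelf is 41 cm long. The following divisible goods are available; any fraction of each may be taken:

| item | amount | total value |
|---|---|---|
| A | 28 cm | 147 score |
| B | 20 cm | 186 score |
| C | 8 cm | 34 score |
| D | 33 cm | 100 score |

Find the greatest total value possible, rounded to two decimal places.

296.25

Take in order of value per unit:
- B (186/20 per unit): all 20 → value 186, running total 186.00
- A (147/28 per unit): 21 of 28 → value 21×147/28 = 110.2500, running total 296.25
Total 296.25.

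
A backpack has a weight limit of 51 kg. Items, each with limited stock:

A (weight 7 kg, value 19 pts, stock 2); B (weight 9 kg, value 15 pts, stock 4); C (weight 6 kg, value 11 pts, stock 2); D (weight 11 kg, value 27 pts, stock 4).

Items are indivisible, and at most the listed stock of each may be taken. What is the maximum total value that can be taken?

127 pts

Best selections within weight 51 and stock limits:
- 1×A + 4×D: weight 51, value 127
- 2×A + 3×D: weight 47, value 119
- 1×C + 4×D: weight 50, value 119
Best: 127 pts.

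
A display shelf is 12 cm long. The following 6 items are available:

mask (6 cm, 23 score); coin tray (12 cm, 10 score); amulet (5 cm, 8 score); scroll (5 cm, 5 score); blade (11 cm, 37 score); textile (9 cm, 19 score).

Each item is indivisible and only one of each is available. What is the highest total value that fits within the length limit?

37 score

Check high-value combinations within 12 cm:
- blade: length 11, value 37
- mask+amulet: length 6+5=11, value 23+8=31
- mask+scroll: length 6+5=11, value 23+5=28
Best: 37 score.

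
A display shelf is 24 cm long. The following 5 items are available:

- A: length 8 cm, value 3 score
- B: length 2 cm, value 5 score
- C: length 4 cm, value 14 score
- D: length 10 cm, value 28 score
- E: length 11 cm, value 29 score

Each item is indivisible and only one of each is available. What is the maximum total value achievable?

62 score

Check high-value combinations within 24 cm:
- B+D+E: length 2+10+11=23, value 5+28+29=62
- D+E: length 10+11=21, value 28+29=57
- A+B+C+D: length 8+2+4+10=24, value 3+5+14+28=50
- B+C+E: length 2+4+11=17, value 5+14+29=48
Best: 62 score.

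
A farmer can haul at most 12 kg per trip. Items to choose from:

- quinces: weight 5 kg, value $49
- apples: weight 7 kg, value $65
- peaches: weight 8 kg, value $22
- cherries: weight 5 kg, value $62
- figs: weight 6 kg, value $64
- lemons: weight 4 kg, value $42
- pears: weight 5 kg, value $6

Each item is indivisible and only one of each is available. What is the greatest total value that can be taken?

$127

Check high-value combinations within 12 kg:
- apples+cherries: weight 7+5=12, value 65+62=127
- cherries+figs: weight 5+6=11, value 62+64=126
- quinces+apples: weight 5+7=12, value 49+65=114
Best: $127.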